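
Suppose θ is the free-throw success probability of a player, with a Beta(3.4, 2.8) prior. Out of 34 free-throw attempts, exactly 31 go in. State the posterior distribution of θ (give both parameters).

Posterior: Beta(34.4, 5.8)

The binomial likelihood is conjugate to the Beta prior: with 31 successes and 3 failures, the posterior is Beta(3.4+31, 2.8+3) = Beta(34.4, 5.8).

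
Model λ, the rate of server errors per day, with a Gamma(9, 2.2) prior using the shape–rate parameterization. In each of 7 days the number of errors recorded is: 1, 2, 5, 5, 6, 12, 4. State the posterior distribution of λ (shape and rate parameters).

Posterior: Gamma(shape=44, rate=9.2)

The Poisson likelihood adds the total count to the shape and the number of exposure periods to the rate. Here ∑xᵢ = 35 and n = 7, so shape 9→44 and rate 2.2→9.2.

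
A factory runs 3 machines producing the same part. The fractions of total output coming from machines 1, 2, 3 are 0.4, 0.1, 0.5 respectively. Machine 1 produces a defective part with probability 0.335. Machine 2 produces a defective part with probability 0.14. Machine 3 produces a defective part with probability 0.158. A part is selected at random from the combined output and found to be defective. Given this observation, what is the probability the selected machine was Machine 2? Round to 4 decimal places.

Posterior probability ≈ 0.0617

Tabulate prior·likelihood by source: [1] prior 0.4, lik 0.335, product 0.1340; [2] prior 0.1, lik 0.14, product 0.01400; [3] prior 0.5, lik 0.158, product 0.07900.
Normalizing constant = 0.22700; the posterior for Machine 2 is its product over the sum, 0.01400/0.22700 = 0.0617.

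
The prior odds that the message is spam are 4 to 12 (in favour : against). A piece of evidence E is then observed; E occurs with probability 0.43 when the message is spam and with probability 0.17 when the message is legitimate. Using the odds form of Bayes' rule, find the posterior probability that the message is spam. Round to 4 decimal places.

Posterior probability ≈ 0.4574

Prior odds = 4/12 = 0.33333.
Likelihood ratio for E = 0.43/0.17 = 2.5294.
Posterior odds = prior odds × LR = 0.84314.
Posterior probability = odds/(1+odds) = 0.84314/1.8431 = 0.4574.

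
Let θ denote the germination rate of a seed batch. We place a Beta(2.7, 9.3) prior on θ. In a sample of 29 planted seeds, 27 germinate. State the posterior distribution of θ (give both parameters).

Observing 27 successes and 2 failures updates Beta(2.7, 9.3) by adding the success and failure counts to the two shape parameters: α = 2.7+27 = 29.7, β = 9.3+2 = 11.3.

Posterior: Beta(29.7, 11.3)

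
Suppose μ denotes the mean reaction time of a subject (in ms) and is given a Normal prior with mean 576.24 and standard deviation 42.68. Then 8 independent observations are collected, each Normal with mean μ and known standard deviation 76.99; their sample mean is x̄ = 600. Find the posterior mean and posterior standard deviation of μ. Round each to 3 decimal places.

Prior precision 1/τ₀² = 1/42.68² = 0.00054897; data precision n/σ² = 8/76.99² = 0.00134965.
Posterior precision = 0.00054897 + 0.00134965 = 0.00189862, giving posterior SD = 1/√0.00189862 = 22.950.
Posterior mean = (0.00054897·576.24 + 0.00134965·600) / 0.00189862 = 593.130.

Posterior mean ≈ 593.130; posterior SD ≈ 22.950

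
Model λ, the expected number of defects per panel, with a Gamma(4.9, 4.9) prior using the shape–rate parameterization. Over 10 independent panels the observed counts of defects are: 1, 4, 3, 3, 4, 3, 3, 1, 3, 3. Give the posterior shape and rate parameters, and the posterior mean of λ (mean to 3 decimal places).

Posterior: Gamma(shape=32.9, rate=14.9); mean ≈ 2.208

Total count ∑xᵢ = 28 over n = 10 panels.
Gamma is conjugate to the Poisson likelihood: posterior is Gamma(shape = 4.9+28 = 32.9, rate = 4.9+10 = 14.9).
E[λ | data] = 32.9/14.9 = 2.208.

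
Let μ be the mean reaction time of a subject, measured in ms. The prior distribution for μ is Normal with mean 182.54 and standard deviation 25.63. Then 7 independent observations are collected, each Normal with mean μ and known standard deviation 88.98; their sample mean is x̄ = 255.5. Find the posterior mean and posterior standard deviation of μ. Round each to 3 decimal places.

With known σ, the Normal prior is conjugate. Weight on the data is w = (n/σ²)/(n/σ² + 1/τ₀²) = 0.00088412/(0.00088412+0.00152231) = 0.36740.
Posterior mean = w·x̄ + (1−w)·μ₀ = 0.36740·255.5 + 0.63260·182.54 = 209.346. Posterior variance = 1/(0.00088412+0.00152231) = 415.553, so SD = 20.385.

Posterior mean ≈ 209.346; posterior SD ≈ 20.385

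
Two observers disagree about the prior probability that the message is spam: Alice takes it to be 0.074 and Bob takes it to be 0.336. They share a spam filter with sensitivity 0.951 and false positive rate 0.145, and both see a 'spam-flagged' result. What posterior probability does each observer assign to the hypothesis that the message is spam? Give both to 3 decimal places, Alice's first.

Alice: 0.344; Bob: 0.768

The likelihood ratio for a 'spam-flagged' result is 0.951/0.145 = 6.5586.
Alice: prior odds 0.074/0.926 = 0.079914; posterior odds 0.52412; posterior probability 0.344.
Bob: prior odds 0.336/0.664 = 0.50602; posterior odds 3.3188; posterior probability 0.768.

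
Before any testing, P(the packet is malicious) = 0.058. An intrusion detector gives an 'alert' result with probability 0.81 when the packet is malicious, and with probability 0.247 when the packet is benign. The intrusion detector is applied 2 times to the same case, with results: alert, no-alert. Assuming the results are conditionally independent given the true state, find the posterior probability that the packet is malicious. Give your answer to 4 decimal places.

Let H be the event that the packet is malicious; start with P(H) = 0.058. P('alert'|H) = 0.81, P('alert'|¬H) = 0.247.
Update on result 1 ('alert'): P(H) ← 0.81·0.0580 / (0.81·0.0580 + 0.247·0.9420) = 0.046980/0.27965 = 0.1680.
Update on result 2 ('no-alert'): P(H) ← 0.19·0.1680 / (0.19·0.1680 + 0.753·0.8320) = 0.031919/0.65842 = 0.0485.

Posterior P(H) ≈ 0.0485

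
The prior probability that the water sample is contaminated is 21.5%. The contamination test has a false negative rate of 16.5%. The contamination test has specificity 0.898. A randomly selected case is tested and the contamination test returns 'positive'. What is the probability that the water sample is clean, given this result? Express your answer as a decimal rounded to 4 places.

Write H for 'the water sample is contaminated'. Prior odds H:¬H = 0.215/0.785 = 0.27389. For the 'positive' outcome, the likelihood ratio is 0.835/0.102 = 8.1863.
Posterior odds = 0.27389 × 8.1863 = 2.2421, so P(H|E) = 2.2421/(1+2.2421) = 0.6916. Then P(¬H|E) = 1 − 0.6916 = 0.3084.

P(¬H | E) ≈ 0.3084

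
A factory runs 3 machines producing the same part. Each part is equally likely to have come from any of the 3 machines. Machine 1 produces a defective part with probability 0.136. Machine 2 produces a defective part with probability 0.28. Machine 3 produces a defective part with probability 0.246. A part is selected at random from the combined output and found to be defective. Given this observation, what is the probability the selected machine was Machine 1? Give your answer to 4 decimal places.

Tabulate prior·likelihood by source: [1] prior 0.333333, lik 0.136, product 0.04533; [2] prior 0.333333, lik 0.28, product 0.09333; [3] prior 0.333333, lik 0.246, product 0.08200.
Normalizing constant = 0.22067; the posterior for Machine 1 is its product over the sum, 0.04533/0.22067 = 0.2054.

Posterior probability ≈ 0.2054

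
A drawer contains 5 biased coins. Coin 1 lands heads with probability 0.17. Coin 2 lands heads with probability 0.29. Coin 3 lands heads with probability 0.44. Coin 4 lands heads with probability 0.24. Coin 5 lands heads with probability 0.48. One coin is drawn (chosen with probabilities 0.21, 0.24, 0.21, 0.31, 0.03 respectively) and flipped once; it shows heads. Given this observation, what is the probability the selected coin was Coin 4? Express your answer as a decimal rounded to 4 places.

Posterior probability ≈ 0.2597

Tabulate prior·likelihood by source: [1] prior 0.21, lik 0.17, product 0.03570; [2] prior 0.24, lik 0.29, product 0.06960; [3] prior 0.21, lik 0.44, product 0.09240; [4] prior 0.31, lik 0.24, product 0.07440; [5] prior 0.03, lik 0.48, product 0.01440.
Normalizing constant = 0.28650; the posterior for Coin 4 is its product over the sum, 0.07440/0.28650 = 0.2597.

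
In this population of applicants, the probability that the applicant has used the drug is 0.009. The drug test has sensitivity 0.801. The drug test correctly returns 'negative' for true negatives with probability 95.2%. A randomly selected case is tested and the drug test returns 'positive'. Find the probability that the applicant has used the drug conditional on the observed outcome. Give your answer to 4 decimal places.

P(H | E) ≈ 0.1316

Write H for 'the applicant has used the drug'. Prior odds H:¬H = 0.009/0.991 = 0.0090817. For the 'positive' outcome, the likelihood ratio is 0.801/0.048 = 16.688.
Posterior odds = 0.0090817 × 16.688 = 0.15155, so P(H|E) = 0.15155/(1+0.15155) = 0.1316.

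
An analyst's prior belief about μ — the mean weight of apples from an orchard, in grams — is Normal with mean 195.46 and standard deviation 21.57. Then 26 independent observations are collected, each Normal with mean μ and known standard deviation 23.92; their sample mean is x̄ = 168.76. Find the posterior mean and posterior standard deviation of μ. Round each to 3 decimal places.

Posterior mean ≈ 169.966; posterior SD ≈ 4.584

With known σ, the Normal prior is conjugate. Weight on the data is w = (n/σ²)/(n/σ² + 1/τ₀²) = 0.0454413/(0.0454413+0.00214931) = 0.95484.
Posterior mean = w·x̄ + (1−w)·μ₀ = 0.95484·168.76 + 0.045163·195.46 = 169.966. Posterior variance = 1/(0.0454413+0.00214931) = 21.0125, so SD = 4.584.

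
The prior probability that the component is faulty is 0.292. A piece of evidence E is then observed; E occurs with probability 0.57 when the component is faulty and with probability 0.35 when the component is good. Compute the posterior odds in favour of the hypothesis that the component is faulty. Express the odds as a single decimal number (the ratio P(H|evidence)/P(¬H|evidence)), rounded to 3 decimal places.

Posterior odds ≈ 0.672

Prior odds = 0.292/(1−0.292) = 0.41243. In log-odds, ln(0.41243) = -0.88569.
Add log likelihood ratio: ln(1.6286) = 0.48770.
Posterior log-odds = -0.39799, so posterior odds = exp(-0.39799) = 0.67167.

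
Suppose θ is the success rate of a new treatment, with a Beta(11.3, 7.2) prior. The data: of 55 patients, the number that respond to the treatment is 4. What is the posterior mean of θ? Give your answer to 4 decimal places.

Posterior mean ≈ 0.2082

The binomial likelihood is conjugate to the Beta prior: with 4 successes and 51 failures, the posterior is Beta(11.3+4, 7.2+51) = Beta(15.3, 58.2).
E[θ | data] = 15.3/(15.3+58.2) = 0.2082.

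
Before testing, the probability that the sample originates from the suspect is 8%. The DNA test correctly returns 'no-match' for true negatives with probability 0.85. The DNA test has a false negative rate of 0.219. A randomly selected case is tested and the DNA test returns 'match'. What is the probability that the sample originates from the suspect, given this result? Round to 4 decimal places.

P(H | E) ≈ 0.3117

Write H for 'the sample originates from the suspect'. Prior odds H:¬H = 0.08/0.92 = 0.086957. For the 'match' outcome, the likelihood ratio is 0.781/0.15 = 5.2067.
Posterior odds = 0.086957 × 5.2067 = 0.45275, so P(H|E) = 0.45275/(1+0.45275) = 0.3117.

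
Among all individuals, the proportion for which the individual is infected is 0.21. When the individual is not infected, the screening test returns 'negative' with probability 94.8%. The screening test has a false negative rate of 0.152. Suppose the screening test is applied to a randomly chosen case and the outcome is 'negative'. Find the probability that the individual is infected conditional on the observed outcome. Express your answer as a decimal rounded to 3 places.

P(H | E) ≈ 0.041

Write H for 'the individual is infected'. Prior odds H:¬H = 0.21/0.79 = 0.26582. For the 'negative' outcome, the likelihood ratio is 0.152/0.948 = 0.16034.
Posterior odds = 0.26582 × 0.16034 = 0.042621, so P(H|E) = 0.042621/(1+0.042621) = 0.041.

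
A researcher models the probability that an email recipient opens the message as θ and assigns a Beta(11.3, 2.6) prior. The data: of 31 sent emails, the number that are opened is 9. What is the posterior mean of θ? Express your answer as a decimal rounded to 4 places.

Posterior mean ≈ 0.4521

The binomial likelihood is conjugate to the Beta prior: with 9 successes and 22 failures, the posterior is Beta(11.3+9, 2.6+22) = Beta(20.3, 24.6).
E[θ | data] = 20.3/(20.3+24.6) = 0.4521.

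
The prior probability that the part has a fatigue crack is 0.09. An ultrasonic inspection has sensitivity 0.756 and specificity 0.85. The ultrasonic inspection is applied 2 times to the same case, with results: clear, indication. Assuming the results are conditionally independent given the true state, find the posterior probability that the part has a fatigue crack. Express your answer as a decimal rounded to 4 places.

Posterior P(H) ≈ 0.1252

With H the event that the part has a fatigue crack, the joint likelihood of the observed sequence is P(data|H) = 0.244·0.756 = 0.18446 and P(data|¬H) = 0.85·0.15 = 0.12750.
Bayes: P(H|data) = 0.09·0.18446 / (0.09·0.18446 + 0.91·0.12750) = 0.016602/0.13263 = 0.1252.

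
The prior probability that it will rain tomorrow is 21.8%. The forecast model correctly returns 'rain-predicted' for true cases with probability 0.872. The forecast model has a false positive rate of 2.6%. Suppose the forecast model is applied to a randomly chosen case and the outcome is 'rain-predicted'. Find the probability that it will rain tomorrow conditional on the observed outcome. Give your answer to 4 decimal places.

Write H for 'it will rain tomorrow'. Prior odds H:¬H = 0.218/0.782 = 0.27877. For the 'rain-predicted' outcome, the likelihood ratio is 0.872/0.026 = 33.538.
Posterior odds = 0.27877 × 33.538 = 9.3496, so P(H|E) = 9.3496/(1+9.3496) = 0.9034.

P(H | E) ≈ 0.9034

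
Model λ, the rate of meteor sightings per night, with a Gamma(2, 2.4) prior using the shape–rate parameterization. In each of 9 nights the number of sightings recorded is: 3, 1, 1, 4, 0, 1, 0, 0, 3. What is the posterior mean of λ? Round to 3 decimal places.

Posterior mean ≈ 1.316

Total count ∑xᵢ = 13 over n = 9 nights.
Gamma is conjugate to the Poisson likelihood: posterior is Gamma(shape = 2+13 = 15, rate = 2.4+9 = 11.4).
E[λ | data] = 15/11.4 = 1.316.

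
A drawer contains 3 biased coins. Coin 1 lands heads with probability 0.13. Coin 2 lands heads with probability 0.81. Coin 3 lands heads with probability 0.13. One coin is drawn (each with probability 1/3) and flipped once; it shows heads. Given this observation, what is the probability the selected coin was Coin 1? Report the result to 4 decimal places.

Posterior probability ≈ 0.1215

P(heads|C1) = 0.13; P(heads|C2) = 0.81; P(heads|C3) = 0.13.
Prior × likelihood for each source: 0.333333·0.13=0.04333, 0.333333·0.81=0.2700, 0.333333·0.13=0.04333. Summing gives P(heads) = 0.35667.
P(Coin 1 | heads) = 0.04333 / 0.35667 = 0.1215.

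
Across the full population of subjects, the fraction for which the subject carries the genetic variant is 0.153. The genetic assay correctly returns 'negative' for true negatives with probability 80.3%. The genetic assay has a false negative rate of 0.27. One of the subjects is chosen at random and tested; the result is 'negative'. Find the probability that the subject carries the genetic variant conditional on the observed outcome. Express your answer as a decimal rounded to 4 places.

P(H | E) ≈ 0.0573

Let H be the event that the subject carries the genetic variant. P(H) = 0.153, so P(¬H) = 0.847. With E the 'negative' result, P(E|H) = 0.27 and P(E|¬H) = 0.803.
P(E) = 0.27·0.153 + 0.803·0.847 = 0.041310 + 0.68014 = 0.72145.
By Bayes' theorem, P(H|E) = 0.041310 / 0.72145 = 0.0573.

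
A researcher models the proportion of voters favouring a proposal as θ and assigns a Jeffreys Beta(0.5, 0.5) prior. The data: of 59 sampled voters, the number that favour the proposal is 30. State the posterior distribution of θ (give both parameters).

Observing 30 successes and 29 failures updates Beta(0.5, 0.5) by adding the success and failure counts to the two shape parameters: α = 0.5+30 = 30.5, β = 0.5+29 = 29.5.

Posterior: Beta(30.5, 29.5)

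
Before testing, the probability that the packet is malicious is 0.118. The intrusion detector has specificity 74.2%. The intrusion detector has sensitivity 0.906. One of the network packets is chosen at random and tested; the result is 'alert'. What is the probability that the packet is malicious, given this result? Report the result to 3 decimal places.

P(H | E) ≈ 0.320

Write H for 'the packet is malicious'. Prior odds H:¬H = 0.118/0.882 = 0.13379. For the 'alert' outcome, the likelihood ratio is 0.906/0.258 = 3.5116.
Posterior odds = 0.13379 × 3.5116 = 0.46981, so P(H|E) = 0.46981/(1+0.46981) = 0.320.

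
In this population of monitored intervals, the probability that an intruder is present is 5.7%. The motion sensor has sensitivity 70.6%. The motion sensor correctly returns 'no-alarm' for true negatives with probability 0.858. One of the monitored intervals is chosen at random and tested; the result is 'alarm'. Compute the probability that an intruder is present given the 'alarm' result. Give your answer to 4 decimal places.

P(H | E) ≈ 0.2311

Write H for 'an intruder is present'. Prior odds H:¬H = 0.057/0.943 = 0.060445. For the 'alarm' outcome, the likelihood ratio is 0.706/0.142 = 4.9718.
Posterior odds = 0.060445 × 4.9718 = 0.30052, so P(H|E) = 0.30052/(1+0.30052) = 0.2311.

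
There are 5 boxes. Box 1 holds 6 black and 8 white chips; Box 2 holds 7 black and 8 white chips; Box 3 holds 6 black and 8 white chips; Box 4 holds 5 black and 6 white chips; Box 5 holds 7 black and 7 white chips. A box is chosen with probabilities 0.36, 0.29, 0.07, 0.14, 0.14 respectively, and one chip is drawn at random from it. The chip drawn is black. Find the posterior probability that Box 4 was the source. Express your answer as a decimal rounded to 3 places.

P(black|Box 1) = 0.4286; P(black|Box 2) = 0.4667; P(black|Box 3) = 0.4286; P(black|Box 4) = 0.4545; P(black|Box 5) = 0.5.
Prior × likelihood for each source: 0.36·0.4286=0.1543, 0.29·0.4667=0.1353, 0.07·0.4286=0.03000, 0.14·0.4545=0.06364, 0.14·0.5=0.07000. Summing gives P(black) = 0.45326.
P(Box 4 | black) = 0.06364 / 0.45326 = 0.140.

Posterior probability ≈ 0.140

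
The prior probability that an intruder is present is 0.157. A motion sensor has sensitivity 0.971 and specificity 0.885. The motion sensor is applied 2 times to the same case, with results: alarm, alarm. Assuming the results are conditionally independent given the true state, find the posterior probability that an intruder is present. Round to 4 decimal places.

Let H be the event that an intruder is present; start with P(H) = 0.157. P('alarm'|H) = 0.971, P('alarm'|¬H) = 0.115.
Update on result 1 ('alarm'): P(H) ← 0.971·0.1570 / (0.971·0.1570 + 0.115·0.8430) = 0.15245/0.24939 = 0.6113.
Update on result 2 ('alarm'): P(H) ← 0.971·0.6113 / (0.971·0.6113 + 0.115·0.3887) = 0.59355/0.63825 = 0.9300.

Posterior P(H) ≈ 0.9300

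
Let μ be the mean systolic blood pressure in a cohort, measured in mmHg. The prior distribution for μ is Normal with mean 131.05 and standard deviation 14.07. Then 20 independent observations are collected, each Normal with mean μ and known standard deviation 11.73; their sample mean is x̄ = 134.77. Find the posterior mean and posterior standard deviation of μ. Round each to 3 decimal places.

Posterior mean ≈ 134.645; posterior SD ≈ 2.578

With known σ, the Normal prior is conjugate. Weight on the data is w = (n/σ²)/(n/σ² + 1/τ₀²) = 0.145356/(0.145356+0.00505140) = 0.96642.
Posterior mean = w·x̄ + (1−w)·μ₀ = 0.96642·134.77 + 0.033585·131.05 = 134.645. Posterior variance = 1/(0.145356+0.00505140) = 6.64859, so SD = 2.578.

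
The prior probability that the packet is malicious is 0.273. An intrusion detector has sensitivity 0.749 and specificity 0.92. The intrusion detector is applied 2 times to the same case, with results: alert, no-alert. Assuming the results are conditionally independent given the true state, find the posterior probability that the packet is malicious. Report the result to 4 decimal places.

With H the event that the packet is malicious, the joint likelihood of the observed sequence is P(data|H) = 0.749·0.251 = 0.18800 and P(data|¬H) = 0.08·0.92 = 0.073600.
Bayes: P(H|data) = 0.273·0.18800 / (0.273·0.18800 + 0.727·0.073600) = 0.051324/0.10483 = 0.4896.

Posterior P(H) ≈ 0.4896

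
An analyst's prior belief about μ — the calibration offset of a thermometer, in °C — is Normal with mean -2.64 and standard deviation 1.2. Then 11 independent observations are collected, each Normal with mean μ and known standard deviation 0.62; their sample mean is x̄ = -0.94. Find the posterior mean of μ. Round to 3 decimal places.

Posterior mean ≈ -0.980

With known σ, the Normal prior is conjugate. Weight on the data is w = (n/σ²)/(n/σ² + 1/τ₀²) = 28.6160/(28.6160+0.694444) = 0.97631.
Posterior mean = w·x̄ + (1−w)·μ₀ = 0.97631·-0.94 + 0.023693·-2.64 = -0.980.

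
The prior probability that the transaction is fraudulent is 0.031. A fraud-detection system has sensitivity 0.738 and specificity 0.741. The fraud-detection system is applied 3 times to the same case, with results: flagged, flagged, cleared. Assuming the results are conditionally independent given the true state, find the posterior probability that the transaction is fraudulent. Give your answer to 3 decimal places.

Let H be the event that the transaction is fraudulent; start with P(H) = 0.031. P('flagged'|H) = 0.738, P('flagged'|¬H) = 0.259.
Update on result 1 ('flagged'): P(H) ← 0.738·0.0310 / (0.738·0.0310 + 0.259·0.9690) = 0.022878/0.27385 = 0.0835.
Update on result 2 ('flagged'): P(H) ← 0.738·0.0835 / (0.738·0.0835 + 0.259·0.9165) = 0.061654/0.29902 = 0.2062.
Update on result 3 ('cleared'): P(H) ← 0.262·0.2062 / (0.262·0.2062 + 0.741·0.7938) = 0.054022/0.64223 = 0.0841.

Posterior P(H) ≈ 0.084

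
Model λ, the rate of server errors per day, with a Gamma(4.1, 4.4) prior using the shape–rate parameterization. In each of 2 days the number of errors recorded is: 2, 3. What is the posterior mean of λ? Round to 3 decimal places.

Posterior mean ≈ 1.422

Total count ∑xᵢ = 5 over n = 2 days.
Gamma is conjugate to the Poisson likelihood: posterior is Gamma(shape = 4.1+5 = 9.1, rate = 4.4+2 = 6.4).
E[λ | data] = 9.1/6.4 = 1.422.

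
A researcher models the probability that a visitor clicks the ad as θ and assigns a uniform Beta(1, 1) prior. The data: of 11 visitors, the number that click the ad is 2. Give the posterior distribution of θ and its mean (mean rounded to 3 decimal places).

Posterior: Beta(3, 10); mean ≈ 0.231

Observing 2 successes and 9 failures updates Beta(1, 1) by adding the success and failure counts to the two shape parameters: α = 1+2 = 3, β = 1+9 = 10.
E[θ | data] = 3/(3+10) = 0.231.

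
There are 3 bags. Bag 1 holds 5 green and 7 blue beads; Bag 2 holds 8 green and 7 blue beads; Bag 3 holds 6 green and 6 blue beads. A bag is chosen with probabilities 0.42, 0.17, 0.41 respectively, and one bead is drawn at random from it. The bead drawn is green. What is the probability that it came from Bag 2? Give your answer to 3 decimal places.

Tabulate prior·likelihood by source: [1] prior 0.42, lik 0.4167, product 0.1750; [2] prior 0.17, lik 0.5333, product 0.09067; [3] prior 0.41, lik 0.5, product 0.2050.
Normalizing constant = 0.47067; the posterior for Bag 2 is its product over the sum, 0.09067/0.47067 = 0.193.

Posterior probability ≈ 0.193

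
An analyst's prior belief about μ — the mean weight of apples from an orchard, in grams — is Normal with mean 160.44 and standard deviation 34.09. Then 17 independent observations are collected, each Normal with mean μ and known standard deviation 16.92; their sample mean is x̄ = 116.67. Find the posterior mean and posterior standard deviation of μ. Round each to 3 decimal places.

Posterior mean ≈ 117.295; posterior SD ≈ 4.074

With known σ, the Normal prior is conjugate. Weight on the data is w = (n/σ²)/(n/σ² + 1/τ₀²) = 0.0593811/(0.0593811+0.00086049) = 0.98572.
Posterior mean = w·x̄ + (1−w)·μ₀ = 0.98572·116.67 + 0.014284·160.44 = 117.295. Posterior variance = 1/(0.0593811+0.00086049) = 16.5998, so SD = 4.074.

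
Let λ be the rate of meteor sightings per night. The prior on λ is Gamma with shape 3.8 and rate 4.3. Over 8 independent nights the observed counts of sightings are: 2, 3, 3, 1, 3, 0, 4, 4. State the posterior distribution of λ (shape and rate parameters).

Posterior: Gamma(shape=23.8, rate=12.3)

The Poisson likelihood adds the total count to the shape and the number of exposure periods to the rate. Here ∑xᵢ = 20 and n = 8, so shape 3.8→23.8 and rate 4.3→12.3.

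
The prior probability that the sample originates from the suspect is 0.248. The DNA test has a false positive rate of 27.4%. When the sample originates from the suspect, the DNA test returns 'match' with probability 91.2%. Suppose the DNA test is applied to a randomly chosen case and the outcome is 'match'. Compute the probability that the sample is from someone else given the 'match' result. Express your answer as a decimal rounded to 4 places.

Let H be the event that the sample originates from the suspect. P(H) = 0.248, so P(¬H) = 0.752. With E the 'match' result, P(E|H) = 0.912 and P(E|¬H) = 0.274.
P(E) = 0.912·0.248 + 0.274·0.752 = 0.22618 + 0.20605 = 0.43222.
By Bayes' theorem, P(H|E) = 0.22618 / 0.43222 = 0.5233. Hence P(¬H|E) = 1 − 0.5233 = 0.4767.

P(¬H | E) ≈ 0.4767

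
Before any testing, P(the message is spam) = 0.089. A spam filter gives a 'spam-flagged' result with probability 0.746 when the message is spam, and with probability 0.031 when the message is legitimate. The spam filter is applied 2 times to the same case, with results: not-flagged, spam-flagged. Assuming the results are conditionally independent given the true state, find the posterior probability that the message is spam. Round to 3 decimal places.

Posterior P(H) ≈ 0.381

Let H be the event that the message is spam; start with P(H) = 0.089. P('spam-flagged'|H) = 0.746, P('spam-flagged'|¬H) = 0.031.
Update on result 1 ('not-flagged'): P(H) ← 0.254·0.0890 / (0.254·0.0890 + 0.969·0.9110) = 0.022606/0.90536 = 0.0250.
Update on result 2 ('spam-flagged'): P(H) ← 0.746·0.0250 / (0.746·0.0250 + 0.031·0.9750) = 0.018627/0.048853 = 0.3813.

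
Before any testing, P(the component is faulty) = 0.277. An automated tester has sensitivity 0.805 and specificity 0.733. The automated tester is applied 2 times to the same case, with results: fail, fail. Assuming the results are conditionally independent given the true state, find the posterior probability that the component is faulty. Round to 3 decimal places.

Let H be the event that the component is faulty; start with P(H) = 0.277. P('fail'|H) = 0.805, P('fail'|¬H) = 0.267.
Update on result 1 ('fail'): P(H) ← 0.805·0.2770 / (0.805·0.2770 + 0.267·0.7230) = 0.22299/0.41603 = 0.5360.
Update on result 2 ('fail'): P(H) ← 0.805·0.5360 / (0.805·0.5360 + 0.267·0.4640) = 0.43147/0.55536 = 0.7769.

Posterior P(H) ≈ 0.777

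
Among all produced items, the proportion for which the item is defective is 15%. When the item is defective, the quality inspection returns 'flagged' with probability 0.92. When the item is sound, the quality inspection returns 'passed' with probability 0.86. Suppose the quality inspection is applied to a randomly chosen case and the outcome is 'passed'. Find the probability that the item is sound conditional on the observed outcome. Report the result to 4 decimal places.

Write H for 'the item is defective'. Prior odds H:¬H = 0.15/0.85 = 0.17647. For the 'passed' outcome, the likelihood ratio is 0.08/0.86 = 0.093023.
Posterior odds = 0.17647 × 0.093023 = 0.016416, so P(H|E) = 0.016416/(1+0.016416) = 0.0162. Then P(¬H|E) = 1 − 0.0162 = 0.9838.

P(¬H | E) ≈ 0.9838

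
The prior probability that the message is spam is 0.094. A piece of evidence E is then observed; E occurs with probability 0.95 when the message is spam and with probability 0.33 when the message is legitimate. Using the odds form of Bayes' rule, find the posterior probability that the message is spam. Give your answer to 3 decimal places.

Posterior probability ≈ 0.230

Prior odds = 0.094/(1−0.094) = 0.10375. In log-odds, ln(0.10375) = -2.2657.
Add log likelihood ratio: ln(2.8788) = 1.0574.
Posterior log-odds = -1.2084, so posterior odds = exp(-1.2084) = 0.29868. Converting, P(H|E) = 0.29868/1.2987 = 0.230.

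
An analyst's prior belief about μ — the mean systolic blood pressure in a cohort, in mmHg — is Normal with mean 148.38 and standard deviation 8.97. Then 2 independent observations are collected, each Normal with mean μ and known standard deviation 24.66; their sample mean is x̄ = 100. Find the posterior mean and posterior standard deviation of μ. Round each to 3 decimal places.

Posterior mean ≈ 138.256; posterior SD ≈ 7.976

Prior precision 1/τ₀² = 1/8.97² = 0.0124284; data precision n/σ² = 2/24.66² = 0.00328885.
Posterior precision = 0.0124284 + 0.00328885 = 0.0157172, giving posterior SD = 1/√0.0157172 = 7.976.
Posterior mean = (0.0124284·148.38 + 0.00328885·100) / 0.0157172 = 138.256.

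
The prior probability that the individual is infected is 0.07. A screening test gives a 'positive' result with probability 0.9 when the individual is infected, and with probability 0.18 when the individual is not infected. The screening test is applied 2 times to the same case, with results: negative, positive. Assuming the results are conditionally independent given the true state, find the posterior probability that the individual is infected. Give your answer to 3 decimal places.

Let H be the event that the individual is infected; start with P(H) = 0.07. P('positive'|H) = 0.9, P('positive'|¬H) = 0.18.
Update on result 1 ('negative'): P(H) ← 0.1·0.0700 / (0.1·0.0700 + 0.82·0.9300) = 0.0070000/0.76960 = 0.0091.
Update on result 2 ('positive'): P(H) ← 0.9·0.0091 / (0.9·0.0091 + 0.18·0.9909) = 0.0081861/0.18655 = 0.0439.

Posterior P(H) ≈ 0.044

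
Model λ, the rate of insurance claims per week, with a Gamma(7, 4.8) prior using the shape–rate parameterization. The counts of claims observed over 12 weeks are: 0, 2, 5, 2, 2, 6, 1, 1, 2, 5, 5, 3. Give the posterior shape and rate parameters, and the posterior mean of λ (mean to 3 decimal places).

Posterior: Gamma(shape=41, rate=16.8); mean ≈ 2.440

Total count ∑xᵢ = 34 over n = 12 weeks.
Gamma is conjugate to the Poisson likelihood: posterior is Gamma(shape = 7+34 = 41, rate = 4.8+12 = 16.8).
E[λ | data] = 41/16.8 = 2.440.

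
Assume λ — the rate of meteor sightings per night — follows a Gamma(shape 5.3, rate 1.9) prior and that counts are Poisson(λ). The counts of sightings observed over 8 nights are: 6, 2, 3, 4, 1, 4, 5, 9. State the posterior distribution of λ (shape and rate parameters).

Total count ∑xᵢ = 34 over n = 8 nights.
Gamma is conjugate to the Poisson likelihood: posterior is Gamma(shape = 5.3+34 = 39.3, rate = 1.9+8 = 9.9).

Posterior: Gamma(shape=39.3, rate=9.9)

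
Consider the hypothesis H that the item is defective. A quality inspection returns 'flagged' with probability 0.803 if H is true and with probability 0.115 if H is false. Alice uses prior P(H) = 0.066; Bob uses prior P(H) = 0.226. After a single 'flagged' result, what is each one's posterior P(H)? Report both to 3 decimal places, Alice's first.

The likelihood ratio for a 'flagged' result is 0.803/0.115 = 6.9826.
Alice: prior odds 0.066/0.934 = 0.070664; posterior odds 0.49342; posterior probability 0.330.
Bob: prior odds 0.226/0.774 = 0.29199; posterior odds 2.0388; posterior probability 0.671.

Alice: 0.330; Bob: 0.671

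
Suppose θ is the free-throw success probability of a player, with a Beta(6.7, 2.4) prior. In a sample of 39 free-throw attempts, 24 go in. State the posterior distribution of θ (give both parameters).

Posterior: Beta(30.7, 17.4)

The binomial likelihood is conjugate to the Beta prior: with 24 successes and 15 failures, the posterior is Beta(6.7+24, 2.4+15) = Beta(30.7, 17.4).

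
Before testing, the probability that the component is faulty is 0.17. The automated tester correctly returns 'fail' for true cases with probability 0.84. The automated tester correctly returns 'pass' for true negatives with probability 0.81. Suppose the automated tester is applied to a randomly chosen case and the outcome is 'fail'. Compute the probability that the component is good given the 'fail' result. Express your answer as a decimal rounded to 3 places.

P(¬H | E) ≈ 0.525

Let H be the event that the component is faulty. P(H) = 0.17, so P(¬H) = 0.83. With E the 'fail' result, P(E|H) = 0.84 and P(E|¬H) = 0.19.
P(E) = 0.84·0.17 + 0.19·0.83 = 0.14280 + 0.15770 = 0.30050.
By Bayes' theorem, P(H|E) = 0.14280 / 0.30050 = 0.475. Hence P(¬H|E) = 1 − 0.475 = 0.525.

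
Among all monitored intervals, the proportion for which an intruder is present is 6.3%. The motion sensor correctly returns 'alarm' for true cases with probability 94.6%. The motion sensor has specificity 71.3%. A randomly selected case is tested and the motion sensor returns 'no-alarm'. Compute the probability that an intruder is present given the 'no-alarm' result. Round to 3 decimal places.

P(H | E) ≈ 0.005

Let H be the event that an intruder is present. P(H) = 0.063, so P(¬H) = 0.937. With E the 'no-alarm' result, P(E|H) = 0.054 and P(E|¬H) = 0.713.
P(E) = 0.054·0.063 + 0.713·0.937 = 0.0034020 + 0.66808 = 0.67148.
By Bayes' theorem, P(H|E) = 0.0034020 / 0.67148 = 0.005.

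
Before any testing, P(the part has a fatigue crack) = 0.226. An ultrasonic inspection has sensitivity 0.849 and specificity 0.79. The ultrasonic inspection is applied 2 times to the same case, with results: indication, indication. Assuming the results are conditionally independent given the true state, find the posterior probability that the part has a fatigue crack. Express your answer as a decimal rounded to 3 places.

Posterior P(H) ≈ 0.827

With H the event that the part has a fatigue crack, the joint likelihood of the observed sequence is P(data|H) = 0.849·0.849 = 0.72080 and P(data|¬H) = 0.21·0.21 = 0.044100.
Bayes: P(H|data) = 0.226·0.72080 / (0.226·0.72080 + 0.774·0.044100) = 0.16290/0.19703 = 0.8268.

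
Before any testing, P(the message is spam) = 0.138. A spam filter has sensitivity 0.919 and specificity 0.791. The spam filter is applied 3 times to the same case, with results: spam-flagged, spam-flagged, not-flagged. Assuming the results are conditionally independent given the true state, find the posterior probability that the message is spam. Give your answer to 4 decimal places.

Posterior P(H) ≈ 0.2407

Let H be the event that the message is spam; start with P(H) = 0.138. P('spam-flagged'|H) = 0.919, P('spam-flagged'|¬H) = 0.209.
Update on result 1 ('spam-flagged'): P(H) ← 0.919·0.1380 / (0.919·0.1380 + 0.209·0.8620) = 0.12682/0.30698 = 0.4131.
Update on result 2 ('spam-flagged'): P(H) ← 0.919·0.4131 / (0.919·0.4131 + 0.209·0.5869) = 0.37966/0.50232 = 0.7558.
Update on result 3 ('not-flagged'): P(H) ← 0.081·0.7558 / (0.081·0.7558 + 0.791·0.2442) = 0.061221/0.25437 = 0.2407.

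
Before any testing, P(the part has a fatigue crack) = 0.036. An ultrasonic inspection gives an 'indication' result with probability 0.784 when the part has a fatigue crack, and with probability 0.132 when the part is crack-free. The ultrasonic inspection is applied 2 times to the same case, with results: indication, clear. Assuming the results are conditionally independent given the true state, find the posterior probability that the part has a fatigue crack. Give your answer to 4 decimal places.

Posterior P(H) ≈ 0.0523

With H the event that the part has a fatigue crack, the joint likelihood of the observed sequence is P(data|H) = 0.784·0.216 = 0.16934 and P(data|¬H) = 0.132·0.868 = 0.11458.
Bayes: P(H|data) = 0.036·0.16934 / (0.036·0.16934 + 0.964·0.11458) = 0.0060964/0.11655 = 0.0523.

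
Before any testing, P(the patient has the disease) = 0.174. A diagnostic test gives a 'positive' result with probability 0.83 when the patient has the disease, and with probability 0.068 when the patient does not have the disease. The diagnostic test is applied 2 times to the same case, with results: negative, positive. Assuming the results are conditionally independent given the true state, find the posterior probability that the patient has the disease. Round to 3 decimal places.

Posterior P(H) ≈ 0.319

With H the event that the patient has the disease, the joint likelihood of the observed sequence is P(data|H) = 0.17·0.83 = 0.14110 and P(data|¬H) = 0.932·0.068 = 0.063376.
Bayes: P(H|data) = 0.174·0.14110 / (0.174·0.14110 + 0.826·0.063376) = 0.024551/0.076900 = 0.3193.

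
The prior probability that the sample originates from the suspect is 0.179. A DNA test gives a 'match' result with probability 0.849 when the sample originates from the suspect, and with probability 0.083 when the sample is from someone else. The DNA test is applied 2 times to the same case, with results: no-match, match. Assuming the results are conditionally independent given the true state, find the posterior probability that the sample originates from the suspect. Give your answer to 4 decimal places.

Posterior P(H) ≈ 0.2686

Let H be the event that the sample originates from the suspect; start with P(H) = 0.179. P('match'|H) = 0.849, P('match'|¬H) = 0.083.
Update on result 1 ('no-match'): P(H) ← 0.151·0.1790 / (0.151·0.1790 + 0.917·0.8210) = 0.027029/0.77989 = 0.0347.
Update on result 2 ('match'): P(H) ← 0.849·0.0347 / (0.849·0.0347 + 0.083·0.9653) = 0.029424/0.10955 = 0.2686.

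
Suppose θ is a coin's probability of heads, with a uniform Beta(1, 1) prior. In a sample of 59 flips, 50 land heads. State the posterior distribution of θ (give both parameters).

The binomial likelihood is conjugate to the Beta prior: with 50 successes and 9 failures, the posterior is Beta(1+50, 1+9) = Beta(51, 10).

Posterior: Beta(51, 10)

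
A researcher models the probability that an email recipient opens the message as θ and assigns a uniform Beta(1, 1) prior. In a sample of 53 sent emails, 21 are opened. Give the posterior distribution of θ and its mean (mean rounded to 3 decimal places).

Posterior: Beta(22, 33); mean ≈ 0.400

The binomial likelihood is conjugate to the Beta prior: with 21 successes and 32 failures, the posterior is Beta(1+21, 1+32) = Beta(22, 33).
Posterior mean = α/(α+β) = 22/55 = 0.400.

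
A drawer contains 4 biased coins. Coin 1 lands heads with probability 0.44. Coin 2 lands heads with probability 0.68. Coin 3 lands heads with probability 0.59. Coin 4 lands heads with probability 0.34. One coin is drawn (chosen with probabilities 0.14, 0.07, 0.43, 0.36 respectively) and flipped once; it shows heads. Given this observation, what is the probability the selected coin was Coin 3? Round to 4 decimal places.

P(heads|C1) = 0.44; P(heads|C2) = 0.68; P(heads|C3) = 0.59; P(heads|C4) = 0.34.
Prior × likelihood for each source: 0.14·0.44=0.06160, 0.07·0.68=0.04760, 0.43·0.59=0.2537, 0.36·0.34=0.1224. Summing gives P(heads) = 0.48530.
P(Coin 3 | heads) = 0.2537 / 0.48530 = 0.5228.

Posterior probability ≈ 0.5228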